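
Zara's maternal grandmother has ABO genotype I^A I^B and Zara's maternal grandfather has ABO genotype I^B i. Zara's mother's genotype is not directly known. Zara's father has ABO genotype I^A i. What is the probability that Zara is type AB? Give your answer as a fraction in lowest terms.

1/4

Zara's mother's ABO genotype from I^A I^B × I^B i: 1/4 I^A I^B, 1/4 I^A i, 1/4 I^B I^B, 1/4 I^B i.
Crossing each possibility with the father I^A i and summing P(type AB): 1/4·1/4 + 1/4·0 + 1/4·1/2 + 1/4·1/4 = 1/4.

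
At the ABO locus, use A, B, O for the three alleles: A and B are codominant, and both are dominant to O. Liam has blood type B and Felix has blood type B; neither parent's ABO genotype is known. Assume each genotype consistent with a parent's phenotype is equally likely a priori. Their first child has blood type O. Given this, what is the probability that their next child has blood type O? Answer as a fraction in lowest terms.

1/4

Possible genotypes: Liam ∈ {BB, BO}; Felix ∈ {BB, BO}.
Weight each parental genotype pair by prior × P(type-O child):
  BO × BO: posterior weight 1; P(next child type O) = 1/4.
Weighted sum = 1/4.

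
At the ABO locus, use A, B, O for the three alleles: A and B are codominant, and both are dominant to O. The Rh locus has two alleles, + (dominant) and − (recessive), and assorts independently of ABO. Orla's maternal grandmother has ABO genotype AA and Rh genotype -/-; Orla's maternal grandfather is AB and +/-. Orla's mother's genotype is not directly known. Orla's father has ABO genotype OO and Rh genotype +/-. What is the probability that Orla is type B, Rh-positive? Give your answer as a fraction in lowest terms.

5/32

Orla's mother's ABO genotype from AA × AB: 1/2 AA, 1/2 AB.
Crossing each possibility with the father OO and summing P(type B): 1/2·0 + 1/2·1/2 = 1/4.
Similarly for Rh via the mother's Rh distribution: P(Rh+) = 5/8.
Independent loci: 1/4 × 5/8 = 5/32.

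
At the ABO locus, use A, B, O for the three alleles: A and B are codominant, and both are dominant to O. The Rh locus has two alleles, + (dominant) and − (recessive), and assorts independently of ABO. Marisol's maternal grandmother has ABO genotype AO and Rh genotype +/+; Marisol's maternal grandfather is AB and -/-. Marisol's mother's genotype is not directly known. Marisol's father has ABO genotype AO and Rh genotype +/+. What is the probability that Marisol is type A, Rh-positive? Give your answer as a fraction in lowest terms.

5/8

Marisol's mother's ABO genotype from AO × AB: 1/4 AA, 1/4 AB, 1/4 AO, 1/4 BO.
Crossing each possibility with the father AO and summing P(type A): 1/4·1 + 1/4·1/2 + 1/4·3/4 + 1/4·1/4 = 5/8.
Similarly for Rh via the mother's Rh distribution: P(Rh+) = 1.
Independent loci: 5/8 × 1 = 5/8.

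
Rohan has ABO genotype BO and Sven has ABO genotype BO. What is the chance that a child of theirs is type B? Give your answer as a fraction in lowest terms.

ABO cross BO × BO → offspring phenotypes: 1/4 O, 3/4 B.
So P(type B) = 3/4.

3/4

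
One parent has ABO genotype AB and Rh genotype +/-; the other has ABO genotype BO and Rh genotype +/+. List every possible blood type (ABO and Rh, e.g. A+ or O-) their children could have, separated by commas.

A+, B+, AB+

Gametes from AB × BO give offspring ABO genotypes AB, AO, BB, BO, i.e. phenotypes A, B, AB.
Rh cross +/- × +/+ → phenotypes Rh+.
Combining independently: A+, B+, AB+.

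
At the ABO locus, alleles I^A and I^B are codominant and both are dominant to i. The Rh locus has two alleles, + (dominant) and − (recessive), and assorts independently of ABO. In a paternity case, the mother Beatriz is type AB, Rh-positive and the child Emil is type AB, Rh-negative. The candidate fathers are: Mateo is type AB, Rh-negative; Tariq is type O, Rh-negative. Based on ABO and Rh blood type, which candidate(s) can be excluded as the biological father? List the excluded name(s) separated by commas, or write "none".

A candidate is excluded only if no genotype consistent with his phenotype could produce a type AB, Rh-negative child with a type AB, Rh-positive mother.
Tariq (type O, Rh-): no genotype consistent with that phenotype can produce a type-AB Rh- child with a type-AB mother.

Tariq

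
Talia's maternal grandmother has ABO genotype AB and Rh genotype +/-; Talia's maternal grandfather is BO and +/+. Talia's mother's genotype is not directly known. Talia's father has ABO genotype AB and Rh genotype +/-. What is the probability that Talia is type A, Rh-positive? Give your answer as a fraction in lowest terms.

7/32

Talia's mother's ABO genotype from AB × BO: 1/4 AB, 1/4 AO, 1/4 BB, 1/4 BO.
Crossing each possibility with the father AB and summing P(type A): 1/4·1/4 + 1/4·1/2 + 1/4·0 + 1/4·1/4 = 1/4.
Similarly for Rh via the mother's Rh distribution: P(Rh+) = 7/8.
Independent loci: 1/4 × 7/8 = 7/32.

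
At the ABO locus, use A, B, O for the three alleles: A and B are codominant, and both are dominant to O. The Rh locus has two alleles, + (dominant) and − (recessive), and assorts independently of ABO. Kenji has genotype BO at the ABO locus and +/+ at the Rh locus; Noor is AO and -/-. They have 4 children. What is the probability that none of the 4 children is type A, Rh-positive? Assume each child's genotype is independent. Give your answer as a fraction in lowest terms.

ABO cross BO × AO → 1/4 O, 1/4 A, 1/4 B, 1/4 AB.
Rh cross +/+ × -/- → 1 Rh+; so P(type A, Rh-positive) = 1/4 × 1 = 1/4 per child.
P(not type A, Rh-positive) = 3/4 for one child; (3/4)^4 = 81/256.

81/256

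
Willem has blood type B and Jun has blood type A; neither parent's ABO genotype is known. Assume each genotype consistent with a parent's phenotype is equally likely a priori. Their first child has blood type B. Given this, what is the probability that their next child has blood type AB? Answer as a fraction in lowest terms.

5/12

Possible genotypes: Willem ∈ {BB, BO}; Jun ∈ {AA, AO}.
Weight each parental genotype pair by prior × P(type-B child):
  BB × AO: posterior weight 2/3; P(next child type AB) = 1/2.
  BO × AO: posterior weight 1/3; P(next child type AB) = 1/4.
Weighted sum = 5/12.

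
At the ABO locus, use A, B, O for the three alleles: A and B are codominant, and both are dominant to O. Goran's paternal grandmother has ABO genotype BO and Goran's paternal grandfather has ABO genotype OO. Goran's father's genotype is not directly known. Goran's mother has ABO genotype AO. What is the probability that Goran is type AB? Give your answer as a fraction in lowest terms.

Goran's father's ABO genotype from BO × OO: 1/2 BO, 1/2 OO.
Crossing each possibility with the mother AO and summing P(type AB): 1/2·1/4 + 1/2·0 = 1/8.

1/8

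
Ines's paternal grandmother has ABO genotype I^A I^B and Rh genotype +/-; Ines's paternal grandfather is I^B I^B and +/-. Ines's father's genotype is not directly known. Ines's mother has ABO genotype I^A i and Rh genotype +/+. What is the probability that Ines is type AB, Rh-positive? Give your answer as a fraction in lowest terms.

Ines's father's ABO genotype from I^A I^B × I^B I^B: 1/2 I^A I^B, 1/2 I^B I^B.
Crossing each possibility with the mother I^A i and summing P(type AB): 1/2·1/4 + 1/2·1/2 = 3/8.
Similarly for Rh via the father's Rh distribution: P(Rh+) = 1.
Independent loci: 3/8 × 1 = 3/8.

3/8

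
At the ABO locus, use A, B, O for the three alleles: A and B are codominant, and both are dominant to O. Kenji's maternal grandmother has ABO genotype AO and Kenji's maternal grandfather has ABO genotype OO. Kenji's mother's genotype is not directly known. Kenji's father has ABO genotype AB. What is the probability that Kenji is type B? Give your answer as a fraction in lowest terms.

3/8

Kenji's mother's ABO genotype from AO × OO: 1/2 AO, 1/2 OO.
Crossing each possibility with the father AB and summing P(type B): 1/2·1/4 + 1/2·1/2 = 3/8.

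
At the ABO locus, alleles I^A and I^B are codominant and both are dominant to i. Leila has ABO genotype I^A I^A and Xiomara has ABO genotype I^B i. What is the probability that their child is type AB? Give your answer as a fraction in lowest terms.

1/2

ABO cross I^A I^A × I^B i → offspring phenotypes: 1/2 A, 1/2 AB.
So P(type AB) = 1/2.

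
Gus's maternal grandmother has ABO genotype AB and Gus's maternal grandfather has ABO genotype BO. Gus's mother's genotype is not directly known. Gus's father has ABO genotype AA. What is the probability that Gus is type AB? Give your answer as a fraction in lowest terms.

Gus's mother's ABO genotype from AB × BO: 1/4 AB, 1/4 AO, 1/4 BB, 1/4 BO.
Crossing each possibility with the father AA and summing P(type AB): 1/4·1/2 + 1/4·0 + 1/4·1 + 1/4·1/2 = 1/2.

1/2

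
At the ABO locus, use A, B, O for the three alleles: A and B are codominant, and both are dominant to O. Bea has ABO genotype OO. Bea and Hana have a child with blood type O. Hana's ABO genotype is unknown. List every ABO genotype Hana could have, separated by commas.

For each candidate genotype of Hana, check whether crossing it with OO can produce every observed child phenotype.
  AA → possible child types {A} ✗
  AB → possible child types {A, B} ✗
  AO → possible child types {O, A} ✓
  BB → possible child types {B} ✗
  BO → possible child types {O, B} ✓
  OO → possible child types {O} ✓

AO, BO, OO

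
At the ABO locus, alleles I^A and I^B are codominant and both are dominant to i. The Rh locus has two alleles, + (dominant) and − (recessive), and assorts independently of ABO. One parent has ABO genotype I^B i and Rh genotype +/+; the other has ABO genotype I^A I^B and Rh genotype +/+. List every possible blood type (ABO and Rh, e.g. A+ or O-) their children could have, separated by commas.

A+, B+, AB+

Gametes from I^B i × I^A I^B give offspring ABO genotypes I^A I^B, I^A i, I^B I^B, I^B i, i.e. phenotypes A, B, AB.
Rh cross +/+ × +/+ → phenotypes Rh+.
Combining independently: A+, B+, AB+.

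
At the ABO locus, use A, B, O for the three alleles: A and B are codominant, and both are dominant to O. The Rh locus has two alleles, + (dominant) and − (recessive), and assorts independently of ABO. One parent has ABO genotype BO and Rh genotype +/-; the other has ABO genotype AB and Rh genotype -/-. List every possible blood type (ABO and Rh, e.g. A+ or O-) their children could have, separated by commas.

A+, A-, B+, B-, AB+, AB-

Gametes from BO × AB give offspring ABO genotypes AB, AO, BB, BO, i.e. phenotypes A, B, AB.
Rh cross +/- × -/- → phenotypes Rh+, Rh-.
Combining independently: A+, A-, B+, B-, AB+, AB-.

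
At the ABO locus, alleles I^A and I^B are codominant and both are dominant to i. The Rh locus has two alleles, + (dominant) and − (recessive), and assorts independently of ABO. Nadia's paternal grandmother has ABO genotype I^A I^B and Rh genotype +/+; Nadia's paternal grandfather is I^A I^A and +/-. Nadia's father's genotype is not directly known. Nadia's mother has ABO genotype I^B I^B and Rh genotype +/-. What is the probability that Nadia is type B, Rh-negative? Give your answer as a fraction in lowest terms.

Nadia's father's ABO genotype from I^A I^B × I^A I^A: 1/2 I^A I^A, 1/2 I^A I^B.
Crossing each possibility with the mother I^B I^B and summing P(type B): 1/2·0 + 1/2·1/2 = 1/4.
Similarly for Rh via the father's Rh distribution: P(Rh-) = 1/8.
Independent loci: 1/4 × 1/8 = 1/32.

1/32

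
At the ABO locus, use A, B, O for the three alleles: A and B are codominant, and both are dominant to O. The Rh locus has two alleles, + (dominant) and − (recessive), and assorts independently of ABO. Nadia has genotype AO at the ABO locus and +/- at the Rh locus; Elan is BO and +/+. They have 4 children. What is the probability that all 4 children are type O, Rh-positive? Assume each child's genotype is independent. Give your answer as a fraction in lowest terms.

ABO cross AO × BO → 1/4 O, 1/4 A, 1/4 B, 1/4 AB.
Rh cross +/- × +/+ → 1 Rh+; so P(type O, Rh-positive) = 1/4 × 1 = 1/4 per child.
All 4 independent: (1/4)^4 = 1/256.

1/256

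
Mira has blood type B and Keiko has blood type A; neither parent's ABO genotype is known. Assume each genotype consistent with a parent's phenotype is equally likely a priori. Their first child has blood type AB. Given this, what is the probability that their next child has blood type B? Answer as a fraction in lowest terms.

5/36

Possible genotypes: Mira ∈ {I^B I^B, I^B i}; Keiko ∈ {I^A I^A, I^A i}.
Weight each parental genotype pair by prior × P(type-AB child):
  I^B I^B × I^A I^A: posterior weight 4/9; P(next child type B) = 0.
  I^B I^B × I^A i: posterior weight 2/9; P(next child type B) = 1/2.
  I^B i × I^A I^A: posterior weight 2/9; P(next child type B) = 0.
  I^B i × I^A i: posterior weight 1/9; P(next child type B) = 1/4.
Weighted sum = 5/36.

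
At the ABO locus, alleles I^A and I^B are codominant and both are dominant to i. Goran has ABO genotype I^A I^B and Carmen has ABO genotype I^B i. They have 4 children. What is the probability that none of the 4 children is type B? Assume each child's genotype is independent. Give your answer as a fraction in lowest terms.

1/16

ABO cross I^A I^B × I^B i → 1/4 A, 1/2 B, 1/4 AB.
So P(type B) = 1/2 per child.
P(not type B) = 1/2 for one child; (1/2)^4 = 1/16.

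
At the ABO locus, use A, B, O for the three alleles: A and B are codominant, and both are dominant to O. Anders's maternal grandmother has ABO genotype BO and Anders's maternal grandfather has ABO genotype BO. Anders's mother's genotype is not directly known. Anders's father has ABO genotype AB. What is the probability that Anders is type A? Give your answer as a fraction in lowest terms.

1/4

Anders's mother's ABO genotype from BO × BO: 1/4 BB, 1/2 BO, 1/4 OO.
Crossing each possibility with the father AB and summing P(type A): 1/4·0 + 1/2·1/4 + 1/4·1/2 = 1/4.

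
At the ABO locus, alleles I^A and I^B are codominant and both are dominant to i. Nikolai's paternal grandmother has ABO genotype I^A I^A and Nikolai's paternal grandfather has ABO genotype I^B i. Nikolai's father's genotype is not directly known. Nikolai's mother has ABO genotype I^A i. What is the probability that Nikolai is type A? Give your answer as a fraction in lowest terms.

5/8

Nikolai's father's ABO genotype from I^A I^A × I^B i: 1/2 I^A I^B, 1/2 I^A i.
Crossing each possibility with the mother I^A i and summing P(type A): 1/2·1/2 + 1/2·3/4 = 5/8.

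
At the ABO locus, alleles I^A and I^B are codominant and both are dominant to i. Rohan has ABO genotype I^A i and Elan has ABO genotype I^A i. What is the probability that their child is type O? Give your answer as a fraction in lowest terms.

ABO cross I^A i × I^A i → offspring phenotypes: 1/4 O, 3/4 A.
So P(type O) = 1/4.

1/4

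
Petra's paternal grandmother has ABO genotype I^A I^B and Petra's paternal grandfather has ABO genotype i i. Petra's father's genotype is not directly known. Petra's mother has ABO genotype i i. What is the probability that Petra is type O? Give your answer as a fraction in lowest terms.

Petra's father's ABO genotype from I^A I^B × i i: 1/2 I^A i, 1/2 I^B i.
Crossing each possibility with the mother i i and summing P(type O): 1/2·1/2 + 1/2·1/2 = 1/2.

1/2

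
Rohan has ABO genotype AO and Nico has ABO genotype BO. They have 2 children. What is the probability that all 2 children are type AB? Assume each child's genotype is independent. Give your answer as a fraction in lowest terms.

1/16

ABO cross AO × BO → 1/4 O, 1/4 A, 1/4 B, 1/4 AB.
So P(type AB) = 1/4 per child.
All 2 independent: (1/4)^2 = 1/16.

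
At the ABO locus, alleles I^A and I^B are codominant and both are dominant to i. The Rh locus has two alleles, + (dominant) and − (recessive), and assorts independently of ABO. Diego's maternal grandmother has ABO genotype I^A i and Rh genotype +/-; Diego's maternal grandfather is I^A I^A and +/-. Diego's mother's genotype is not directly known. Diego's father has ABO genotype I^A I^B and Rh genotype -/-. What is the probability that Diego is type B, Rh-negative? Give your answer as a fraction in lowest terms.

Diego's mother's ABO genotype from I^A i × I^A I^A: 1/2 I^A I^A, 1/2 I^A i.
Crossing each possibility with the father I^A I^B and summing P(type B): 1/2·0 + 1/2·1/4 = 1/8.
Similarly for Rh via the mother's Rh distribution: P(Rh-) = 1/2.
Independent loci: 1/8 × 1/2 = 1/16.

1/16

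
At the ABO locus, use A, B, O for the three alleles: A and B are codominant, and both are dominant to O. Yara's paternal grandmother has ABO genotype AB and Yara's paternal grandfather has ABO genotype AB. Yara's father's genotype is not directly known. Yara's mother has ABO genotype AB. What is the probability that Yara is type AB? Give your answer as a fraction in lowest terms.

Yara's father's ABO genotype from AB × AB: 1/4 AA, 1/2 AB, 1/4 BB.
Crossing each possibility with the mother AB and summing P(type AB): 1/4·1/2 + 1/2·1/2 + 1/4·1/2 = 1/2.

1/2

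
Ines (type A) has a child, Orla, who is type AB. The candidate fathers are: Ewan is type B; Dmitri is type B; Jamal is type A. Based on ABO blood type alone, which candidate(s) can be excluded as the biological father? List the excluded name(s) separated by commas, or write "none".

A candidate is excluded only if no genotype consistent with his phenotype could produce a type AB child with a type A mother.
Jamal (type A): no genotype consistent with that phenotype can produce a type-AB child with a type-A mother.

Jamal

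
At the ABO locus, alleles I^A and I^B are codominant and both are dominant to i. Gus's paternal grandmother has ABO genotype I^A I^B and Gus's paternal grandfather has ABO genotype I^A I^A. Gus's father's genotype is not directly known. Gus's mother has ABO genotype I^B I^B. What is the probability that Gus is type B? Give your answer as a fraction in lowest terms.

Gus's father's ABO genotype from I^A I^B × I^A I^A: 1/2 I^A I^A, 1/2 I^A I^B.
Crossing each possibility with the mother I^B I^B and summing P(type B): 1/2·0 + 1/2·1/2 = 1/4.

1/4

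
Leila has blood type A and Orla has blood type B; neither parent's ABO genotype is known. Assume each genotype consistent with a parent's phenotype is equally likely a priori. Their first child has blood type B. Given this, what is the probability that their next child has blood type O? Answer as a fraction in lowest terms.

Possible genotypes: Leila ∈ {AA, AO}; Orla ∈ {BB, BO}.
Weight each parental genotype pair by prior × P(type-B child):
  AO × BB: posterior weight 2/3; P(next child type O) = 0.
  AO × BO: posterior weight 1/3; P(next child type O) = 1/4.
Weighted sum = 1/12.

1/12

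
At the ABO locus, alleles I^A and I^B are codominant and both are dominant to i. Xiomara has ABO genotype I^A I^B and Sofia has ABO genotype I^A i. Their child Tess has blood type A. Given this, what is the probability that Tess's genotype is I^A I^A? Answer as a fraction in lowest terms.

Cross I^A I^B × I^A i → 1/4 I^A I^A, 1/4 I^A I^B, 1/4 I^A i, 1/4 I^B i.
Type-A genotypes among offspring: I^A I^A (1/4), I^A i (1/4); total 1/2.
P(I^A I^A | type A) = (1/4) / (1/2) = 1/2.

1/2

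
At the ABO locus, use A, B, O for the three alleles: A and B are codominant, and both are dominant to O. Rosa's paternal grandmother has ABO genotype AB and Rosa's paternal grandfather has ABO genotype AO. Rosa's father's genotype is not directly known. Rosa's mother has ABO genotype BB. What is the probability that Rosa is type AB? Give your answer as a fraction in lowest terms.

Rosa's father's ABO genotype from AB × AO: 1/4 AA, 1/4 AB, 1/4 AO, 1/4 BO.
Crossing each possibility with the mother BB and summing P(type AB): 1/4·1 + 1/4·1/2 + 1/4·1/2 + 1/4·0 = 1/2.

1/2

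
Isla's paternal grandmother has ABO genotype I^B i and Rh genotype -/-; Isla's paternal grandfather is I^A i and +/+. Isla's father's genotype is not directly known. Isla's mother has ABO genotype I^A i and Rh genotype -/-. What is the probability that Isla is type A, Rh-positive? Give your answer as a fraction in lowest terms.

1/4

Isla's father's ABO genotype from I^B i × I^A i: 1/4 I^A I^B, 1/4 I^A i, 1/4 I^B i, 1/4 i i.
Crossing each possibility with the mother I^A i and summing P(type A): 1/4·1/2 + 1/4·3/4 + 1/4·1/4 + 1/4·1/2 = 1/2.
Similarly for Rh via the father's Rh distribution: P(Rh+) = 1/2.
Independent loci: 1/2 × 1/2 = 1/4.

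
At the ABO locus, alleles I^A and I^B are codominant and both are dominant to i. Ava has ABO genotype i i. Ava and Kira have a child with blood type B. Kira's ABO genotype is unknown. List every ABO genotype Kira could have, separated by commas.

I^A I^B, I^B I^B, I^B i

For each candidate genotype of Kira, check whether crossing it with i i can produce every observed child phenotype.
  I^A I^A → possible child types {A} ✗
  I^A I^B → possible child types {A, B} ✓
  I^A i → possible child types {O, A} ✗
  I^B I^B → possible child types {B} ✓
  I^B i → possible child types {O, B} ✓
  i i → possible child types {O} ✗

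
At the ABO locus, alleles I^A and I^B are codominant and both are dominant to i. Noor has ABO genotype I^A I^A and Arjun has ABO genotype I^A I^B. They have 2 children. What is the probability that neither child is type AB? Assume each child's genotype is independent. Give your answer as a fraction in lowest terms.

1/4

ABO cross I^A I^A × I^A I^B → 1/2 A, 1/2 AB.
So P(type AB) = 1/2 per child.
P(not type AB) = 1/2 for one child; (1/2)^2 = 1/4.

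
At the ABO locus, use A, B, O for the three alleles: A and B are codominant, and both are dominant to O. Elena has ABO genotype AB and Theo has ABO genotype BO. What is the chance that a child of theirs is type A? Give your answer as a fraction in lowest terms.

ABO cross AB × BO → offspring phenotypes: 1/4 A, 1/2 B, 1/4 AB.
So P(type A) = 1/4.

1/4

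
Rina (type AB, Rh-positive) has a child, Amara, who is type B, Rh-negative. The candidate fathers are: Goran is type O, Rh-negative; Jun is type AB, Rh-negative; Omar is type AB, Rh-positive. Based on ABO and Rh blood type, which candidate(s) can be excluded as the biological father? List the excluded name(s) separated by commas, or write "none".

A candidate is excluded only if no genotype consistent with his phenotype could produce a type B, Rh-negative child with a type AB, Rh-positive mother.
Every candidate has at least one consistent genotype combination, so none can be excluded.

none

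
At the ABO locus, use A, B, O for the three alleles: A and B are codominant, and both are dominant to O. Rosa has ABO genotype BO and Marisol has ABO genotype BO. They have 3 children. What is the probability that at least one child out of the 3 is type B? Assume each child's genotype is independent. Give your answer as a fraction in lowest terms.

ABO cross BO × BO → 1/4 O, 3/4 B.
So P(type B) = 3/4 per child.
P(none) = (1/4)^3 = 1/64; P(at least one) = 1 − 1/64 = 63/64.

63/64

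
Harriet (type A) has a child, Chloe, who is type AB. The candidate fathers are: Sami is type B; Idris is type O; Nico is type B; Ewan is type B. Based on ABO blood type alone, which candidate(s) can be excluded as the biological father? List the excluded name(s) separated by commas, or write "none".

Idris

A candidate is excluded only if no genotype consistent with his phenotype could produce a type AB child with a type A mother.
Idris (type O): no genotype consistent with that phenotype can produce a type-AB child with a type-A mother.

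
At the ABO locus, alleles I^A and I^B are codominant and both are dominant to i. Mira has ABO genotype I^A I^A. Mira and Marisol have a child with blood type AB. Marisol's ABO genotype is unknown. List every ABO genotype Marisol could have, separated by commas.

For each candidate genotype of Marisol, check whether crossing it with I^A I^A can produce every observed child phenotype.
  I^A I^A → possible child types {A} ✗
  I^A I^B → possible child types {A, AB} ✓
  I^A i → possible child types {A} ✗
  I^B I^B → possible child types {AB} ✓
  I^B i → possible child types {A, AB} ✓
  i i → possible child types {A} ✗

I^A I^B, I^B I^B, I^B i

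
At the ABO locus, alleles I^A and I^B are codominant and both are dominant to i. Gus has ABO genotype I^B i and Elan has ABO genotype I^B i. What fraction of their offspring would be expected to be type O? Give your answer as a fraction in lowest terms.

ABO cross I^B i × I^B i → offspring phenotypes: 1/4 O, 3/4 B.
So P(type O) = 1/4.

1/4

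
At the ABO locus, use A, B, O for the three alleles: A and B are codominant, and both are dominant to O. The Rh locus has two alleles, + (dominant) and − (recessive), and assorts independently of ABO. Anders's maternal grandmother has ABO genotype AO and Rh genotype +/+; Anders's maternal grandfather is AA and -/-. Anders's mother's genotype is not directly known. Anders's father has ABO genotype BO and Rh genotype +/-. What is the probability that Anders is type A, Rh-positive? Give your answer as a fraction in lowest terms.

Anders's mother's ABO genotype from AO × AA: 1/2 AA, 1/2 AO.
Crossing each possibility with the father BO and summing P(type A): 1/2·1/2 + 1/2·1/4 = 3/8.
Similarly for Rh via the mother's Rh distribution: P(Rh+) = 3/4.
Independent loci: 3/8 × 3/4 = 9/32.

9/32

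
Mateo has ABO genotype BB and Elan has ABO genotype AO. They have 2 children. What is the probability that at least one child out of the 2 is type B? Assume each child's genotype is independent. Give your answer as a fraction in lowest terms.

3/4

ABO cross BB × AO → 1/2 B, 1/2 AB.
So P(type B) = 1/2 per child.
P(none) = (1/2)^2 = 1/4; P(at least one) = 1 − 1/4 = 3/4.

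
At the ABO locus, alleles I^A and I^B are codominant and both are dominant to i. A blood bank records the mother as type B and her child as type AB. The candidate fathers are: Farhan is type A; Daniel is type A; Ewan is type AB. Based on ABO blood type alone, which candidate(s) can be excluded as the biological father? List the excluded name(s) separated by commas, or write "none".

none

A candidate is excluded only if no genotype consistent with his phenotype could produce a type AB child with a type B mother.
Every candidate has at least one consistent genotype combination, so none can be excluded.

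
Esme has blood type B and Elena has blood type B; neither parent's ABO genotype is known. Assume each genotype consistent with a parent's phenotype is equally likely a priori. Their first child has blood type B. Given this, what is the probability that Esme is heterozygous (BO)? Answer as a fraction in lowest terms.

Possible genotypes: Esme ∈ {BB, BO}; Elena ∈ {BB, BO}.
Weight each parental genotype pair by prior × P(type-B child):
  BB × BB: posterior weight 4/15.
  BB × BO: posterior weight 4/15.
  BO × BB: posterior weight 4/15.
  BO × BO: posterior weight 1/5.
Sum the posterior weight over pairs where Esme is BO: 7/15.

7/15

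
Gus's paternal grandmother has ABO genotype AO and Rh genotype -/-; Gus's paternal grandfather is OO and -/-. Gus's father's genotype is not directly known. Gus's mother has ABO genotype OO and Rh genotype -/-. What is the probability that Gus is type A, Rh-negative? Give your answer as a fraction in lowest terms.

1/4

Gus's father's ABO genotype from AO × OO: 1/2 AO, 1/2 OO.
Crossing each possibility with the mother OO and summing P(type A): 1/2·1/2 + 1/2·0 = 1/4.
Similarly for Rh via the father's Rh distribution: P(Rh-) = 1.
Independent loci: 1/4 × 1 = 1/4.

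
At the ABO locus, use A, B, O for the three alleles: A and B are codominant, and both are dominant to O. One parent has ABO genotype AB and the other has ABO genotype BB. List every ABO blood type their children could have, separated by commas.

B, AB

Gametes from AB × BB give offspring ABO genotypes AB, BB, i.e. phenotypes B, AB.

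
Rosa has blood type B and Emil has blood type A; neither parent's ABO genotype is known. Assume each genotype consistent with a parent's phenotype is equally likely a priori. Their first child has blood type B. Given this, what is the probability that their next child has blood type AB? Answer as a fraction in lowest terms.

5/12

Possible genotypes: Rosa ∈ {I^B I^B, I^B i}; Emil ∈ {I^A I^A, I^A i}.
Weight each parental genotype pair by prior × P(type-B child):
  I^B I^B × I^A i: posterior weight 2/3; P(next child type AB) = 1/2.
  I^B i × I^A i: posterior weight 1/3; P(next child type AB) = 1/4.
Weighted sum = 5/12.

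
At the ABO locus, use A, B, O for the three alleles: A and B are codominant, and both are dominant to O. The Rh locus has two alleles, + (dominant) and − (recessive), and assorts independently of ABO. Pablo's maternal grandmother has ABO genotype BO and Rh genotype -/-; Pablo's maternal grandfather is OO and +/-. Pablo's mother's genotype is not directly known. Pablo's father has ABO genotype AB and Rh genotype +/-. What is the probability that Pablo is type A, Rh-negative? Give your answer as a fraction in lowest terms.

Pablo's mother's ABO genotype from BO × OO: 1/2 BO, 1/2 OO.
Crossing each possibility with the father AB and summing P(type A): 1/2·1/4 + 1/2·1/2 = 3/8.
Similarly for Rh via the mother's Rh distribution: P(Rh-) = 3/8.
Independent loci: 3/8 × 3/8 = 9/64.

9/64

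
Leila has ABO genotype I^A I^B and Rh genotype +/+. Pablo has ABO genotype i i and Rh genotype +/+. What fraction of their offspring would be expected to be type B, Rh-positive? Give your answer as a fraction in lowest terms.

1/2

ABO cross I^A I^B × i i → offspring phenotypes: 1/2 A, 1/2 B.
Rh cross +/+ × +/+ → 1 Rh+.
Independent loci: P(type B, Rh-positive) = 1/2 × 1 = 1/2.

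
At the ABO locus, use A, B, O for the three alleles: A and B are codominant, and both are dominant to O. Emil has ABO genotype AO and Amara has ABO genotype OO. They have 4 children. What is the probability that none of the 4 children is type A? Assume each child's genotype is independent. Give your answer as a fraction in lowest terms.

1/16

ABO cross AO × OO → 1/2 O, 1/2 A.
So P(type A) = 1/2 per child.
P(not type A) = 1/2 for one child; (1/2)^4 = 1/16.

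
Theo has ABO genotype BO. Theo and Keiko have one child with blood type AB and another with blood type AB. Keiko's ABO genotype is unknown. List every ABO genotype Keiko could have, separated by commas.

AA, AB, AO

For each candidate genotype of Keiko, check whether crossing it with BO can produce every observed child phenotype.
  AA → possible child types {A, AB} ✓
  AB → possible child types {A, B, AB} ✓
  AO → possible child types {O, A, B, AB} ✓
  BB → possible child types {B} ✗
  BO → possible child types {O, B} ✗
  OO → possible child types {O, B} ✗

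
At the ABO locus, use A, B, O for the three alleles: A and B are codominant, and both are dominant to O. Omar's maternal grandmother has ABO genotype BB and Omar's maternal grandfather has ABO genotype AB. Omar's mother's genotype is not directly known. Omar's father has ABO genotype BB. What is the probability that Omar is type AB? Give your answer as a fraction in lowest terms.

Omar's mother's ABO genotype from BB × AB: 1/2 AB, 1/2 BB.
Crossing each possibility with the father BB and summing P(type AB): 1/2·1/2 + 1/2·0 = 1/4.

1/4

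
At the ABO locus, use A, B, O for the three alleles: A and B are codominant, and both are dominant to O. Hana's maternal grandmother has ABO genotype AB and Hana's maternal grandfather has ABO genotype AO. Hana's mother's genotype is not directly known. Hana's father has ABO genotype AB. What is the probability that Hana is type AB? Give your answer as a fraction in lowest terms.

3/8

Hana's mother's ABO genotype from AB × AO: 1/4 AA, 1/4 AB, 1/4 AO, 1/4 BO.
Crossing each possibility with the father AB and summing P(type AB): 1/4·1/2 + 1/4·1/2 + 1/4·1/4 + 1/4·1/4 = 3/8.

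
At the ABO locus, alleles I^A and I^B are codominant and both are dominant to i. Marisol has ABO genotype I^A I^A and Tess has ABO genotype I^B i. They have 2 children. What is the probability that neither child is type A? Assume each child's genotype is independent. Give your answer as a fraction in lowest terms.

ABO cross I^A I^A × I^B i → 1/2 A, 1/2 AB.
So P(type A) = 1/2 per child.
P(not type A) = 1/2 for one child; (1/2)^2 = 1/4.

1/4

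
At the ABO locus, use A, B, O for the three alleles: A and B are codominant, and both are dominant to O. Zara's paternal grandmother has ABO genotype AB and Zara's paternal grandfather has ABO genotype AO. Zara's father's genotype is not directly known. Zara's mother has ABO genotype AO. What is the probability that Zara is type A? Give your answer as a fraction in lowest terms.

Zara's father's ABO genotype from AB × AO: 1/4 AA, 1/4 AB, 1/4 AO, 1/4 BO.
Crossing each possibility with the mother AO and summing P(type A): 1/4·1 + 1/4·1/2 + 1/4·3/4 + 1/4·1/4 = 5/8.

5/8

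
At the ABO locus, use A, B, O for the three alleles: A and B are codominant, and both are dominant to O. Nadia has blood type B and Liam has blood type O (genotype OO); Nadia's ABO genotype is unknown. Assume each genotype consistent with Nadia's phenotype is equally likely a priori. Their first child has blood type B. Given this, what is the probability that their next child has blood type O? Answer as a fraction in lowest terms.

Possible genotypes: Nadia ∈ {BB, BO}; Liam ∈ {OO}.
Weight each parental genotype pair by prior × P(type-B child):
  BB × OO: posterior weight 2/3; P(next child type O) = 0.
  BO × OO: posterior weight 1/3; P(next child type O) = 1/2.
Weighted sum = 1/6.

1/6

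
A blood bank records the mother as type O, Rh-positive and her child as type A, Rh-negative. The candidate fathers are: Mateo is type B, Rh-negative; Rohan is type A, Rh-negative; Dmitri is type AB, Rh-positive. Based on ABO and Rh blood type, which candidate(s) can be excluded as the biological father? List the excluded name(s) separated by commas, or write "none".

A candidate is excluded only if no genotype consistent with his phenotype could produce a type A, Rh-negative child with a type O, Rh-positive mother.
Mateo (type B, Rh-): no genotype consistent with that phenotype can produce a type-A Rh- child with a type-O mother.

Mateo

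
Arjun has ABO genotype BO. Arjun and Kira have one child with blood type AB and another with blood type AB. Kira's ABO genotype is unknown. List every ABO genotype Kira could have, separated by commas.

For each candidate genotype of Kira, check whether crossing it with BO can produce every observed child phenotype.
  AA → possible child types {A, AB} ✓
  AB → possible child types {A, B, AB} ✓
  AO → possible child types {O, A, B, AB} ✓
  BB → possible child types {B} ✗
  BO → possible child types {O, B} ✗
  OO → possible child types {O, B} ✗

AA, AB, AO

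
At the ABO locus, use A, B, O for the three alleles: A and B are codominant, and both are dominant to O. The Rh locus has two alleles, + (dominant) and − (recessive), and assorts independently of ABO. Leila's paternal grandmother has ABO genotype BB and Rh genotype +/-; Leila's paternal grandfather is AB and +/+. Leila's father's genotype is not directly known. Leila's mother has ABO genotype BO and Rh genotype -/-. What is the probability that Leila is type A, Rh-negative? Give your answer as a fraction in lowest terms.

Leila's father's ABO genotype from BB × AB: 1/2 AB, 1/2 BB.
Crossing each possibility with the mother BO and summing P(type A): 1/2·1/4 + 1/2·0 = 1/8.
Similarly for Rh via the father's Rh distribution: P(Rh-) = 1/4.
Independent loci: 1/8 × 1/4 = 1/32.

1/32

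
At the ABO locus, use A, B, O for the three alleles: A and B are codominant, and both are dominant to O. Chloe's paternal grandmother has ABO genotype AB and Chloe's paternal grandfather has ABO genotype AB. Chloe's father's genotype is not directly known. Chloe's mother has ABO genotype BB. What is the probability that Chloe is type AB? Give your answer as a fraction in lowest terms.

1/2

Chloe's father's ABO genotype from AB × AB: 1/4 AA, 1/2 AB, 1/4 BB.
Crossing each possibility with the mother BB and summing P(type AB): 1/4·1 + 1/2·1/2 + 1/4·0 = 1/2.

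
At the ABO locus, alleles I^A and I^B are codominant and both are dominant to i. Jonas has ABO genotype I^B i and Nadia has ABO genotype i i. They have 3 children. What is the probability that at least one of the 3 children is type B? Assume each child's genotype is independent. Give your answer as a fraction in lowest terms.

7/8

ABO cross I^B i × i i → 1/2 O, 1/2 B.
So P(type B) = 1/2 per child.
P(none) = (1/2)^3 = 1/8; P(at least one) = 1 − 1/8 = 7/8.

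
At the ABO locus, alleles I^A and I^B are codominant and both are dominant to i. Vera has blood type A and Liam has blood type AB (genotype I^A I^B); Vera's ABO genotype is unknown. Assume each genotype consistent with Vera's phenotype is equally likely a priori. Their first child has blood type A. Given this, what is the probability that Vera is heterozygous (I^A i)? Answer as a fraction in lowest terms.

Possible genotypes: Vera ∈ {I^A I^A, I^A i}; Liam ∈ {I^A I^B}.
Weight each parental genotype pair by prior × P(type-A child):
  I^A I^A × I^A I^B: posterior weight 1/2.
  I^A i × I^A I^B: posterior weight 1/2.
Sum the posterior weight over pairs where Vera is I^A i: 1/2.

1/2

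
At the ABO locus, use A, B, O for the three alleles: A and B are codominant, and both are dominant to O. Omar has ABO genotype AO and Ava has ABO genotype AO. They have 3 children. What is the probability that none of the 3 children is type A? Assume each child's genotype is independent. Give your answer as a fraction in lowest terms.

ABO cross AO × AO → 1/4 O, 3/4 A.
So P(type A) = 3/4 per child.
P(not type A) = 1/4 for one child; (1/4)^3 = 1/64.

1/64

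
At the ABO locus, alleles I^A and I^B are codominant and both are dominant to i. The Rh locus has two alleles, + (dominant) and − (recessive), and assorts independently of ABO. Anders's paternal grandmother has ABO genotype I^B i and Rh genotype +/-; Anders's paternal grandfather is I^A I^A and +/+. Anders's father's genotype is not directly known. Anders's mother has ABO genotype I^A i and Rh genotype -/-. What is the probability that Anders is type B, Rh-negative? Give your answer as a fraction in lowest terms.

Anders's father's ABO genotype from I^B i × I^A I^A: 1/2 I^A I^B, 1/2 I^A i.
Crossing each possibility with the mother I^A i and summing P(type B): 1/2·1/4 + 1/2·0 = 1/8.
Similarly for Rh via the father's Rh distribution: P(Rh-) = 1/4.
Independent loci: 1/8 × 1/4 = 1/32.

1/32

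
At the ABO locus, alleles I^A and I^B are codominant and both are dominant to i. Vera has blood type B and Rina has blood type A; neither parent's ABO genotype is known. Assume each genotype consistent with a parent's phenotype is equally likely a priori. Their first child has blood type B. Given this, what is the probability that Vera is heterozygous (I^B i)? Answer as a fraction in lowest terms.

1/3

Possible genotypes: Vera ∈ {I^B I^B, I^B i}; Rina ∈ {I^A I^A, I^A i}.
Weight each parental genotype pair by prior × P(type-B child):
  I^B I^B × I^A i: posterior weight 2/3.
  I^B i × I^A i: posterior weight 1/3.
Sum the posterior weight over pairs where Vera is I^B i: 1/3.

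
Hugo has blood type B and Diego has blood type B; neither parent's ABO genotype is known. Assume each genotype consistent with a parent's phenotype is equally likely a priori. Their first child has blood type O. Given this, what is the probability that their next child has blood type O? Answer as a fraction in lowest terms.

1/4

Possible genotypes: Hugo ∈ {BB, BO}; Diego ∈ {BB, BO}.
Weight each parental genotype pair by prior × P(type-O child):
  BO × BO: posterior weight 1; P(next child type O) = 1/4.
Weighted sum = 1/4.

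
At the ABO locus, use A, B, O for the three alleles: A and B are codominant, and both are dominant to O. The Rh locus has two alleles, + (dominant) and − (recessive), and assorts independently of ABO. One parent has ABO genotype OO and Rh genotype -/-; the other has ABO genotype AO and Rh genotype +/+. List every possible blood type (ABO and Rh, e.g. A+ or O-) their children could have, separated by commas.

O+, A+

Gametes from OO × AO give offspring ABO genotypes AO, OO, i.e. phenotypes O, A.
Rh cross -/- × +/+ → phenotypes Rh+.
Combining independently: O+, A+.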